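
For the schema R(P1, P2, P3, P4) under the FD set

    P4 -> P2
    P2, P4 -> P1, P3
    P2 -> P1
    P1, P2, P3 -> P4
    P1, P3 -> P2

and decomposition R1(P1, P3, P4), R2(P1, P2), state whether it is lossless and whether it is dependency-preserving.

lossy and not dependency-preserving

Lossless test: (P1)⁺ = {P1}, which is a superkey of neither fragment — lossy.
Dependency preservation: the restricted closure of {P4} across the fragments never reaches {P2}, so P4 → P2 cannot be enforced without a join — not preserved.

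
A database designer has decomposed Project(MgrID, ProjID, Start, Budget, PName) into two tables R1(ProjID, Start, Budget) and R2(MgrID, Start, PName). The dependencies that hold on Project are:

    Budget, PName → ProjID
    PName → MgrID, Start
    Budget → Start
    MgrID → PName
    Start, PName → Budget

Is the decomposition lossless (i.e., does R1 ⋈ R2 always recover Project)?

No

Common attributes: R1 ∩ R2 = {Start}.
No dependency enlarges {Start}, so (Start)⁺ = {Start}.
The closure contains neither all of R1 = {ProjID, Start, Budget} nor all of R2 = {MgrID, Start, PName}, so the common attributes are not a superkey of either fragment. The join is lossy.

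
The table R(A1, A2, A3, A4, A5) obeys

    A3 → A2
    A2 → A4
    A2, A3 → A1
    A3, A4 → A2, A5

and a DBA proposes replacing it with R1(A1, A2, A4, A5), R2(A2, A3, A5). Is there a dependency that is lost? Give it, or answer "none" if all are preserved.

Check A2, A3 → A1: no single fragment contains all of {A1, A2, A3}, and the restricted closure of {A2, A3} across the fragments never reaches {A1}.
A3 → A2 is preserved.
A2 → A4 is preserved.
A3, A4 → A2, A5 is preserved.

A2, A3 → A1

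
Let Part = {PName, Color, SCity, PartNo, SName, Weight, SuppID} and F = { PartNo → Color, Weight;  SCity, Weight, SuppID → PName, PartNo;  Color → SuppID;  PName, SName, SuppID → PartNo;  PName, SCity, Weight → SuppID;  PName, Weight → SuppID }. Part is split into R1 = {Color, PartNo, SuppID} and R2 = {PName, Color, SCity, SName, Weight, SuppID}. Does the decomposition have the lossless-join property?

No

Common attributes: R1 ∩ R2 = {Color, SuppID}.
No dependency enlarges {Color, SuppID}, so (Color, SuppID)⁺ = {Color, SuppID}.
The closure contains neither all of R1 = {Color, PartNo, SuppID} nor all of R2 = {PName, Color, SCity, SName, Weight, SuppID}, so the common attributes are not a superkey of either fragment. The join is lossy.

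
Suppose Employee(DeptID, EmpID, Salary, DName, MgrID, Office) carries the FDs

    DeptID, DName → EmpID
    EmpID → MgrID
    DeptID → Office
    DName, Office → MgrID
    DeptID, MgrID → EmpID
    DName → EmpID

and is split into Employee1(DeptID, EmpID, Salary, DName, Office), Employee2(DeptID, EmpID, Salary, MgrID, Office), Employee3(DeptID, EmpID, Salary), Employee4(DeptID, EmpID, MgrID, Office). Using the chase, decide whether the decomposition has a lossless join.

Chase test. Columns are DeptID, EmpID, Salary, DName, MgrID, Office; row i has aⱼ where attribute j ∈ Employeei, else bᵢⱼ.
Initial tableau (one row per fragment):
  row 1: a1 a2 a3 a4 b15 a6
  row 2: a1 a2 a3 b24 a5 a6
  row 3: a1 a2 a3 b34 b35 b36
  row 4: a1 a2 b43 b44 a5 a6
Rows 1 and 2 agree on EmpID; apply EmpID→MgrID and equate their MgrID entries.
Rows 1 and 3 agree on EmpID; apply EmpID→MgrID and equate their MgrID entries.
Rows 1 and 3 agree on DeptID; apply DeptID→Office and equate their Office entries.
Row 1 is now all distinguished symbols — the join is lossless.

Yes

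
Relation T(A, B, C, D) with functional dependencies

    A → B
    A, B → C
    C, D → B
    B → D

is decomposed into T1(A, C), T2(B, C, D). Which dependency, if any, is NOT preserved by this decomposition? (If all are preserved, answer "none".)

Check A → B: no single fragment contains all of {A, B}, and the restricted closure of {A} across the fragments never reaches {B}.
A, B → C is preserved.
C, D → B is preserved.
B → D is preserved.

A → B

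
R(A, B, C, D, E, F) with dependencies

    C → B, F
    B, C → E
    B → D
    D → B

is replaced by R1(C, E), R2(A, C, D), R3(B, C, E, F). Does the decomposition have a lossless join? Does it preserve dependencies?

lossless but not dependency-preserving

Lossless test (chase): Rows 1 and 2 agree on C; apply C→B, F and equate their B, F entries. Rows 1 and 3 agree on C; apply C→B, F and equate their B, F entries. Rows 1 and 2 agree on B, C; apply B, C→E and equate their E entries. Rows 1 and 2 agree on B; apply B→D and equate their D entries. Rows 1 and 3 agree on B; apply B→D and equate their D entries. Row 2 is now all distinguished symbols — the join is lossless.
Dependency preservation: the restricted closure of {B} across the fragments never reaches {D}, so B → D cannot be enforced without a join — not preserved.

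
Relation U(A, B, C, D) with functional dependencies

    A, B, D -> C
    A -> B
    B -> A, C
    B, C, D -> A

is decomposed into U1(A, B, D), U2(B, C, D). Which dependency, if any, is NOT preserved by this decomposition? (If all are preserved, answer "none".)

A, B, D → C: restricted closure across fragments reaches C.
A → B lies within U1.
B → A, C: restricted closure across fragments reaches A, C.
B, C, D → A: restricted closure across fragments reaches A.
Every dependency is enforceable on the fragments, so the decomposition is dependency-preserving.

none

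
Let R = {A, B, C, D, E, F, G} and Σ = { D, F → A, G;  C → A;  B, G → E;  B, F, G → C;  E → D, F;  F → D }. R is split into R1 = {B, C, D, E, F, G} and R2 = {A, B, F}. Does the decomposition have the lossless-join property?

Common attributes: R1 ∩ R2 = {B, F}.
Closure of {B, F}: F → D applies, adding D; D, F → A, G applies, adding A, G; B, G → E applies, adding E; B, F, G → C applies, adding C. So (B, F)⁺ = {A, B, C, D, E, F, G}.
This closure contains every attribute of R1, so R1 ∩ R2 → R1. The join is lossless.

Yes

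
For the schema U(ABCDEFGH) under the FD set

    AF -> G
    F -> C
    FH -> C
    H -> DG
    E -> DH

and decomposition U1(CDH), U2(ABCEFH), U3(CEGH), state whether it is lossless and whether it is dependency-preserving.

Lossless test (chase): Rows 1 and 2 agree on H; apply H→DG and equate their DG entries. Rows 1 and 3 agree on H; apply H→DG and equate their DG entries. Row 2 is now all distinguished symbols — the join is lossless.
Dependency preservation: the restricted closure of {AF} across the fragments never reaches {G}, so AF → G cannot be enforced without a join — not preserved.

lossless but not dependency-preserving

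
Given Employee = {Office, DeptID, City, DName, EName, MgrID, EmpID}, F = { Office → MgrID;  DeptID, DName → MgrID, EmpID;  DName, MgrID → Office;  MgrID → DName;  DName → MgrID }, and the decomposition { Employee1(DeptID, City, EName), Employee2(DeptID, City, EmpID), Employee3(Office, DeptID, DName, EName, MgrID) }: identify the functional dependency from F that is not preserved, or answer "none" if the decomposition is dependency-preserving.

DeptID, DName → MgrID, EmpID

Check DeptID, DName → MgrID, EmpID: no single fragment contains all of {DeptID, DName, MgrID, EmpID}, and the restricted closure of {DeptID, DName} across the fragments never reaches {MgrID, EmpID}.
Office → MgrID is preserved.
DName, MgrID → Office is preserved.
MgrID → DName is preserved.
DName → MgrID is preserved.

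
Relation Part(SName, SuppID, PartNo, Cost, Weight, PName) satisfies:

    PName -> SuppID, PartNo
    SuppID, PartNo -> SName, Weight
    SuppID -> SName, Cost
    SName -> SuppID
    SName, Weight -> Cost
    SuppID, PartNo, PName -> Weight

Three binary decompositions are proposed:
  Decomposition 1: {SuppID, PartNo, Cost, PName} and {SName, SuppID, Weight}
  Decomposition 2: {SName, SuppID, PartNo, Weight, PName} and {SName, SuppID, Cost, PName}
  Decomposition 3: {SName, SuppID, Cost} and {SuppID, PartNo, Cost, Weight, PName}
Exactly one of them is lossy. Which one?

Decomposition 1

Decomposition 1: common = {SuppID}, closure = {SName, SuppID, Cost} → lossy.
Decomposition 2: common = {SName, SuppID, PName}, closure = {SName, SuppID, PartNo, Cost, Weight, PName} → lossless.
Decomposition 3: common = {SuppID, Cost}, closure = {SName, SuppID, Cost} → lossless.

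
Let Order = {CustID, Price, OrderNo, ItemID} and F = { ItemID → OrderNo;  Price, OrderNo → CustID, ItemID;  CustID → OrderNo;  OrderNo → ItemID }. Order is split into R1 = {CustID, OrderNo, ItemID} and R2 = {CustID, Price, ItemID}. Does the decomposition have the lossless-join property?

Common attributes: R1 ∩ R2 = {CustID, ItemID}.
Closure of {CustID, ItemID}: ItemID → OrderNo applies, adding OrderNo. So (CustID, ItemID)⁺ = {CustID, OrderNo, ItemID}.
This closure contains every attribute of R1, so R1 ∩ R2 → R1. The join is lossless.

Yes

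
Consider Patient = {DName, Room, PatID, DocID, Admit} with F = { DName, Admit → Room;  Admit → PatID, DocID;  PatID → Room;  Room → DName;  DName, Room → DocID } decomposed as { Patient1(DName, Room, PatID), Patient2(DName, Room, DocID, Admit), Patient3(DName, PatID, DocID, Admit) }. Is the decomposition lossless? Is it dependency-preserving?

lossless and dependency-preserving

Lossless test (chase): Rows 2 and 3 agree on DName, Admit; apply DName, Admit→Room and equate their Room entries. Rows 2 and 3 agree on Admit; apply Admit→PatID, DocID and equate their PatID, DocID entries. Rows 1 and 2 agree on DName, Room; apply DName, Room→DocID and equate their DocID entries. Row 2 is now all distinguished symbols — the join is lossless.
Dependency preservation: every FD's attributes lie within a single fragment, so each can be enforced locally — preserved.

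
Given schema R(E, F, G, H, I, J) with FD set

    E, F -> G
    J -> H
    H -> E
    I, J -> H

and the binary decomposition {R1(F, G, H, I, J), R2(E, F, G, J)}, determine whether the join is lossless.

Common attributes: R1 ∩ R2 = {F, G, J}.
Closure of {F, G, J}: J → H applies, adding H; H → E applies, adding E. So (F, G, J)⁺ = {E, F, G, H, J}.
This closure contains every attribute of R2, so R1 ∩ R2 → R2. The join is lossless.

Yes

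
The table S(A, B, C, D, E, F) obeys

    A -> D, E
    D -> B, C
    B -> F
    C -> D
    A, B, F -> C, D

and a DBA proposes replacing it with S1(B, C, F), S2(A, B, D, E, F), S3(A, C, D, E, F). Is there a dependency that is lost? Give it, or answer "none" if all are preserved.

A → D, E lies within S2.
D → B, C: restricted closure across fragments reaches B, C.
B → F lies within S1.
C → D lies within S3.
A, B, F → C, D: restricted closure across fragments reaches C, D.
Every dependency is enforceable on the fragments, so the decomposition is dependency-preserving.

none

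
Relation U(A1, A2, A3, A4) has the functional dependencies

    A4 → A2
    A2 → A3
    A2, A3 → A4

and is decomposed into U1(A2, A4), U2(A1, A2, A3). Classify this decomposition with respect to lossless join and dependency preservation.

Lossless test: (A2)⁺ = {A2, A3, A4}, which contains all of one fragment — lossless.
Dependency preservation: A2, A3 → A4 is not contained in any single fragment, but the restricted closure of its left-hand side across the fragments still reaches the right-hand side; the remaining FDs each lie inside some fragment. All dependencies are preserved.

lossless and dependency-preserving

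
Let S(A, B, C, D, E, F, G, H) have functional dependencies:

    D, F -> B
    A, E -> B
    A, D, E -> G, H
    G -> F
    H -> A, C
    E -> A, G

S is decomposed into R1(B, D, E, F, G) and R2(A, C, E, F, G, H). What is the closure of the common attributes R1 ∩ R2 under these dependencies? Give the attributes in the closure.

A, B, E, F, G

R1 ∩ R2 = {E, F, G}.
E → A, G applies, adding A
A, E → B applies, adding B
Closure: {A, B, E, F, G}.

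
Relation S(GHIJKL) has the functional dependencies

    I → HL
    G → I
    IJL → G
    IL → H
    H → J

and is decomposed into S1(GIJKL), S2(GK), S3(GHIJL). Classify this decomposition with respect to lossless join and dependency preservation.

Lossless test (chase): Rows 1 and 3 agree on I; apply I→HL and equate their HL entries. Rows 1 and 2 agree on G; apply G→I and equate their I entries. Rows 1 and 2 agree on I; apply I→HL and equate their HL entries. Rows 1 and 2 agree on H; apply H→J and equate their J entries. Row 1 is now all distinguished symbols — the join is lossless.
Dependency preservation: every FD's attributes lie within a single fragment, so each can be enforced locally — preserved.

lossless and dependency-preserving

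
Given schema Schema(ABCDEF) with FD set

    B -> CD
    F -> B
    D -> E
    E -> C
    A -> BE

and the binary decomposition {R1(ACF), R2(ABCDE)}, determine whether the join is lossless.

Common attributes: R1 ∩ R2 = {AC}.
Closure of {AC}: A → BE applies, adding BE; B → CD applies, adding D. So (AC)⁺ = {ABCDE}.
This closure contains every attribute of R2, so R1 ∩ R2 → R2. The join is lossless.

Yes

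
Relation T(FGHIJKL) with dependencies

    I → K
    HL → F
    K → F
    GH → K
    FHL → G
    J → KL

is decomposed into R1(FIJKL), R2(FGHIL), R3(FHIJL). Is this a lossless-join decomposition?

Yes

Chase test. Columns are FGHIJKL; row i has aⱼ where attribute j ∈ Ri, else bᵢⱼ.
Initial tableau (one row per fragment):
  row 1: a1 b12 b13 a4 a5 a6 a7
  row 2: a1 a2 a3 a4 b25 b26 a7
  row 3: a1 b32 a3 a4 a5 b36 a7
Rows 1 and 2 agree on I; apply I→K and equate their K entries.
Rows 1 and 3 agree on I; apply I→K and equate their K entries.
Rows 2 and 3 agree on FHL; apply FHL→G and equate their G entries.
Row 3 is now all distinguished symbols — the join is lossless.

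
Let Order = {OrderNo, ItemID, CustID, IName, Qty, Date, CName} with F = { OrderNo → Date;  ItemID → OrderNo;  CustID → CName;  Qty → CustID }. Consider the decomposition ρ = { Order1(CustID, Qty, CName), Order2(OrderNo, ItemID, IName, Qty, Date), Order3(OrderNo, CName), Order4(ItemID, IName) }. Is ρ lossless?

Chase test. Columns are OrderNo, ItemID, CustID, IName, Qty, Date, CName; row i has aⱼ where attribute j ∈ Orderi, else bᵢⱼ.
Initial tableau (one row per fragment):
  row 1: b11 b12 a3 b14 a5 b16 a7
  row 2: a1 a2 b23 a4 a5 a6 b27
  row 3: a1 b32 b33 b34 b35 b36 a7
  row 4: b41 a2 b43 a4 b45 b46 b47
Rows 2 and 3 agree on OrderNo; apply OrderNo→Date and equate their Date entries.
Rows 2 and 4 agree on ItemID; apply ItemID→OrderNo and equate their OrderNo entries.
Rows 1 and 2 agree on Qty; apply Qty→CustID and equate their CustID entries.
Rows 2 and 4 agree on OrderNo; apply OrderNo→Date and equate their Date entries.
Rows 1 and 2 agree on CustID; apply CustID→CName and equate their CName entries.
Row 2 is now all distinguished symbols — the join is lossless.

Yes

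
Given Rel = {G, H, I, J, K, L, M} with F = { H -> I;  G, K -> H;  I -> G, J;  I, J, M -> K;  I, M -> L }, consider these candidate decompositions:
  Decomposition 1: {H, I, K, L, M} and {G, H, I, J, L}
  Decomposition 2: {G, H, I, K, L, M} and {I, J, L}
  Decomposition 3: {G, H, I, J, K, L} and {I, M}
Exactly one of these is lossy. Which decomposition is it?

Decomposition 1: common = {H, I, L}, closure = {G, H, I, J, L} → lossless.
Decomposition 2: common = {I, L}, closure = {G, I, J, L} → lossless.
Decomposition 3: common = {I}, closure = {G, I, J} → lossy.

Decomposition 3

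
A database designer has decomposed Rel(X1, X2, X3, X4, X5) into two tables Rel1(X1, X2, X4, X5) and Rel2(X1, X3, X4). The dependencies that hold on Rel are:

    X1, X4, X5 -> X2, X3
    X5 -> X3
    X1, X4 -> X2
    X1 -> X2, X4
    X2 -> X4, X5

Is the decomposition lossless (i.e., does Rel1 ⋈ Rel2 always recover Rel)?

Yes

Common attributes: Rel1 ∩ Rel2 = {X1, X4}.
Closure of {X1, X4}: X1, X4 → X2 applies, adding X2; X2 → X4, X5 applies, adding X5; X1, X4, X5 → X2, X3 applies, adding X3. So (X1, X4)⁺ = {X1, X2, X3, X4, X5}.
This closure contains every attribute of Rel1, so Rel1 ∩ Rel2 → Rel1. The join is lossless.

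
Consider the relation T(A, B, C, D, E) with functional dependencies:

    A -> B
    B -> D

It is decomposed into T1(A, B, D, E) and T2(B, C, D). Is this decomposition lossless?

Common attributes: T1 ∩ T2 = {B, D}.
No dependency enlarges {B, D}, so (B, D)⁺ = {B, D}.
The closure contains neither all of T1 = {A, B, D, E} nor all of T2 = {B, C, D}, so the common attributes are not a superkey of either fragment. The join is lossy.

No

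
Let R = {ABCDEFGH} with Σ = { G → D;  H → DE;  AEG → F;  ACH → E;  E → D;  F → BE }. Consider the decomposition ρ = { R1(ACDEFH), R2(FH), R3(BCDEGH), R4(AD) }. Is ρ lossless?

Chase test. Columns are ABCDEFGH; row i has aⱼ where attribute j ∈ Ri, else bᵢⱼ.
Initial tableau (one row per fragment):
  row 1: a1 b12 a3 a4 a5 a6 b17 a8
  row 2: b21 b22 b23 b24 b25 a6 b27 a8
  row 3: b31 a2 a3 a4 a5 b36 a7 a8
  row 4: a1 b42 b43 a4 b45 b46 b47 b48
Rows 1 and 2 agree on H; apply H→DE and equate their DE entries.
Rows 1 and 2 agree on F; apply F→BE and equate their BE entries.
No row becomes fully distinguished — the join is lossy.

No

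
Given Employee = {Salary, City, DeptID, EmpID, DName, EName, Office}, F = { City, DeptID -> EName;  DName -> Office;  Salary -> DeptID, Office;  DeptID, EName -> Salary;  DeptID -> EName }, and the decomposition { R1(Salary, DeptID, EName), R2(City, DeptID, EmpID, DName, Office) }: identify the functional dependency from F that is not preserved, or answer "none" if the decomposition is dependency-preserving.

City, DeptID → EName: restricted closure across fragments reaches EName.
DName → Office lies within R2.
Salary → DeptID, Office: restricted closure across fragments reaches DeptID, Office.
DeptID, EName → Salary lies within R1.
DeptID → EName lies within R1.
Every dependency is enforceable on the fragments, so the decomposition is dependency-preserving.

none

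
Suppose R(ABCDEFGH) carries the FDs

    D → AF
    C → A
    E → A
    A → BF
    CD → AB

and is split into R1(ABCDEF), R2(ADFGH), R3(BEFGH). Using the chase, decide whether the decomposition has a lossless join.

No

Chase test. Columns are ABCDEFGH; row i has aⱼ where attribute j ∈ Ri, else bᵢⱼ.
Initial tableau (one row per fragment):
  row 1: a1 a2 a3 a4 a5 a6 b17 b18
  row 2: a1 b22 b23 a4 b25 a6 a7 a8
  row 3: b31 a2 b33 b34 a5 a6 a7 a8
Rows 1 and 3 agree on E; apply E→A and equate their A entries.
Rows 1 and 2 agree on A; apply A→BF and equate their BF entries.
No row becomes fully distinguished — the join is lossy.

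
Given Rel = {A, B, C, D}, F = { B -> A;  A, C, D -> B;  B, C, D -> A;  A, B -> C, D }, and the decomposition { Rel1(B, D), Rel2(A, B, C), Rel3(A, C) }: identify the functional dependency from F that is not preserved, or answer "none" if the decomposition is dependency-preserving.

A, C, D -> B

Check A, C, D → B: no single fragment contains all of {A, B, C, D}, and the restricted closure of {A, C, D} across the fragments never reaches {B}.
B → A is preserved.
B, C, D → A is preserved.
A, B → C, D is preserved.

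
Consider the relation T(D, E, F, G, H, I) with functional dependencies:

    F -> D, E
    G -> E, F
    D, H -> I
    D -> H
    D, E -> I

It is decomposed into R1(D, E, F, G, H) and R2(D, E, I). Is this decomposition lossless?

Yes

Common attributes: R1 ∩ R2 = {D, E}.
Closure of {D, E}: D → H applies, adding H; D, E → I applies, adding I. So (D, E)⁺ = {D, E, H, I}.
This closure contains every attribute of R2, so R1 ∩ R2 → R2. The join is lossless.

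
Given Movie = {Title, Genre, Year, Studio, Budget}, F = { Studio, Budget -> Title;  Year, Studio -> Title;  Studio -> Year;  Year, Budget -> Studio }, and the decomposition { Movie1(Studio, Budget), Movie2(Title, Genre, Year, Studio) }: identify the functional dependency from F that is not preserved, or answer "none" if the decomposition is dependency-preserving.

Year, Budget -> Studio

Check Year, Budget → Studio: no single fragment contains all of {Year, Studio, Budget}, and the restricted closure of {Year, Budget} across the fragments never reaches {Studio}.
Studio, Budget → Title is preserved.
Year, Studio → Title is preserved.
Studio → Year is preserved.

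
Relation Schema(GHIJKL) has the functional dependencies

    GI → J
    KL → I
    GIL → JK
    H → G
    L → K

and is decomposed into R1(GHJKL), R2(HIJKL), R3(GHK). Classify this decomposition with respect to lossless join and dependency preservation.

lossless but not dependency-preserving

Lossless test (chase): Rows 1 and 2 agree on KL; apply KL→I and equate their I entries. Rows 1 and 2 agree on H; apply H→G and equate their G entries. Row 1 is now all distinguished symbols — the join is lossless.
Dependency preservation: the restricted closure of {GI} across the fragments never reaches {J}, so GI → J cannot be enforced without a join — not preserved.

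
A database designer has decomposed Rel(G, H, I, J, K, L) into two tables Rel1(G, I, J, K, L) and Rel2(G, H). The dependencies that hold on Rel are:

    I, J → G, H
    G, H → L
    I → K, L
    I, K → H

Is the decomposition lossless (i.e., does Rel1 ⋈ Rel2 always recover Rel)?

Common attributes: Rel1 ∩ Rel2 = {G}.
No dependency enlarges {G}, so (G)⁺ = {G}.
The closure contains neither all of Rel1 = {G, I, J, K, L} nor all of Rel2 = {G, H}, so the common attributes are not a superkey of either fragment. The join is lossy.

No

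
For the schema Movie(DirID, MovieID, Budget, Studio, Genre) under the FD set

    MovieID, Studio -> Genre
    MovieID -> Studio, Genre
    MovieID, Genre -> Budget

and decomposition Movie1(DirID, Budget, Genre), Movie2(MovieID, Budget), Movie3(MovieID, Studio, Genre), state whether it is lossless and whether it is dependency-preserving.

lossy but dependency-preserving

Lossless test (chase): Rows 2 and 3 agree on MovieID; apply MovieID→Studio, Genre and equate their Studio, Genre entries. Rows 2 and 3 agree on MovieID, Genre; apply MovieID, Genre→Budget and equate their Budget entries. No row becomes fully distinguished — the join is lossy.
Dependency preservation: MovieID, Genre → Budget is not contained in any single fragment, but the restricted closure of its left-hand side across the fragments still reaches the right-hand side; the remaining FDs each lie inside some fragment. All dependencies are preserved.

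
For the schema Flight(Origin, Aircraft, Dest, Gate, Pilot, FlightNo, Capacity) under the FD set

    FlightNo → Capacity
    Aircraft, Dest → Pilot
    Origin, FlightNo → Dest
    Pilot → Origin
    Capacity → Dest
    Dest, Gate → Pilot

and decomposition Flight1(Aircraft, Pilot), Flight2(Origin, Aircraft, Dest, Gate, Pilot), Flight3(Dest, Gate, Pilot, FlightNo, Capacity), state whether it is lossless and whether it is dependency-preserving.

lossy but dependency-preserving

Lossless test (chase): Rows 1 and 2 agree on Pilot; apply Pilot→Origin and equate their Origin entries. Rows 1 and 3 agree on Pilot; apply Pilot→Origin and equate their Origin entries. No row becomes fully distinguished — the join is lossy.
Dependency preservation: Origin, FlightNo → Dest is not contained in any single fragment, but the restricted closure of its left-hand side across the fragments still reaches the right-hand side; the remaining FDs each lie inside some fragment. All dependencies are preserved.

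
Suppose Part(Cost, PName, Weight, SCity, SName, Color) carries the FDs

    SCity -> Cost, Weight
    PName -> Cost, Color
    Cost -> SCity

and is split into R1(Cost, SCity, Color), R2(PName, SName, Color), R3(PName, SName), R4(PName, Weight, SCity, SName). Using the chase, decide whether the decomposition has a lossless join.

Chase test. Columns are Cost, PName, Weight, SCity, SName, Color; row i has aⱼ where attribute j ∈ Ri, else bᵢⱼ.
Initial tableau (one row per fragment):
  row 1: a1 b12 b13 a4 b15 a6
  row 2: b21 a2 b23 b24 a5 a6
  row 3: b31 a2 b33 b34 a5 b36
  row 4: b41 a2 a3 a4 a5 b46
Rows 1 and 4 agree on SCity; apply SCity→Cost, Weight and equate their Cost, Weight entries.
Rows 2 and 3 agree on PName; apply PName→Cost, Color and equate their Cost, Color entries.
Rows 2 and 4 agree on PName; apply PName→Cost, Color and equate their Cost, Color entries.
Rows 1 and 2 agree on Cost; apply Cost→SCity and equate their SCity entries.
Rows 1 and 3 agree on Cost; apply Cost→SCity and equate their SCity entries.
Rows 1 and 2 agree on SCity; apply SCity→Cost, Weight and equate their Cost, Weight entries.
Rows 1 and 3 agree on SCity; apply SCity→Cost, Weight and equate their Cost, Weight entries.
Row 2 is now all distinguished symbols — the join is lossless.

Yes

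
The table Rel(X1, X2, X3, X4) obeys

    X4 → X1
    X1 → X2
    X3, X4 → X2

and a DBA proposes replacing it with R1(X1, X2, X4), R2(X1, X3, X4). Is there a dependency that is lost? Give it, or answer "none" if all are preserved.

none

X4 → X1 lies within R1.
X1 → X2 lies within R1.
X3, X4 → X2: restricted closure across fragments reaches X2.
Every dependency is enforceable on the fragments, so the decomposition is dependency-preserving.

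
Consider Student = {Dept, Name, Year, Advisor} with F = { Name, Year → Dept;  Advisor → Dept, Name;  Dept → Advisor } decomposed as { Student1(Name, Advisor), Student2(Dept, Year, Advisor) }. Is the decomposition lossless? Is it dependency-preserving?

Lossless test: (Advisor)⁺ = {Dept, Name, Advisor}, which contains all of one fragment — lossless.
Dependency preservation: the restricted closure of {Name, Year} across the fragments never reaches {Dept}, so Name, Year → Dept cannot be enforced without a join — not preserved.

lossless but not dependency-preserving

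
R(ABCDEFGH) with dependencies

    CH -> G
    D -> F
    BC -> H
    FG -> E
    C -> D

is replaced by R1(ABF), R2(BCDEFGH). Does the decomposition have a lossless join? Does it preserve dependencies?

Lossless test: (BF)⁺ = {BF}, which is a superkey of neither fragment — lossy.
Dependency preservation: every FD's attributes lie within a single fragment, so each can be enforced locally — preserved.

lossy but dependency-preserving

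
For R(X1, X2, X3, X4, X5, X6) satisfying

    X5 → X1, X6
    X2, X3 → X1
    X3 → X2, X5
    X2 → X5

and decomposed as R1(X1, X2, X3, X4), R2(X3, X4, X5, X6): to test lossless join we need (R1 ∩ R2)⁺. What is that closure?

R1 ∩ R2 = {X3, X4}.
X3 → X2, X5 applies, adding X2, X5
X5 → X1, X6 applies, adding X1, X6
Closure: {X1, X2, X3, X4, X5, X6}.

X1, X2, X3, X4, X5, X6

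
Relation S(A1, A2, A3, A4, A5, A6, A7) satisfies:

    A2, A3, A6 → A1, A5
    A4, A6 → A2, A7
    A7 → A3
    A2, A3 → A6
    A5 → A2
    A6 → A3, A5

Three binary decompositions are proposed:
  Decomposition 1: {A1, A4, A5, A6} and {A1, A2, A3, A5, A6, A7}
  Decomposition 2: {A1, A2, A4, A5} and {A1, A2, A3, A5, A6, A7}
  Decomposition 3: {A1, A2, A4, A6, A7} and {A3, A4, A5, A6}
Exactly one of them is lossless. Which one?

Decomposition 3

Decomposition 1: common = {A1, A5, A6}, closure = {A1, A2, A3, A5, A6} → lossy.
Decomposition 2: common = {A1, A2, A5}, closure = {A1, A2, A5} → lossy.
Decomposition 3: common = {A4, A6}, closure = {A1, A2, A3, A4, A5, A6, A7} → lossless.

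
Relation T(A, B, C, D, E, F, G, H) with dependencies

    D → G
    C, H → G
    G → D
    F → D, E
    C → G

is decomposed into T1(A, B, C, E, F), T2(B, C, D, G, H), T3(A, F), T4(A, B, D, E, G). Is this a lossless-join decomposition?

No

Chase test. Columns are A, B, C, D, E, F, G, H; row i has aⱼ where attribute j ∈ Ti, else bᵢⱼ.
Initial tableau (one row per fragment):
  row 1: a1 a2 a3 b14 a5 a6 b17 b18
  row 2: b21 a2 a3 a4 b25 b26 a7 a8
  row 3: a1 b32 b33 b34 b35 a6 b37 b38
  row 4: a1 a2 b43 a4 a5 b46 a7 b48
Rows 1 and 3 agree on F; apply F→D, E and equate their D, E entries.
Rows 1 and 2 agree on C; apply C→G and equate their G entries.
Rows 1 and 3 agree on D; apply D→G and equate their G entries.
Rows 1 and 2 agree on G; apply G→D and equate their D entries.
No row becomes fully distinguished — the join is lossy.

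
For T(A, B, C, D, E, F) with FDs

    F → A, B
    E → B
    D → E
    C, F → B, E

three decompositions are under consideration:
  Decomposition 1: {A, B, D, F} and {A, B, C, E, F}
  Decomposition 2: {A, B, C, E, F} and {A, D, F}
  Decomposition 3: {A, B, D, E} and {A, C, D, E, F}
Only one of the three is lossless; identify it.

Decomposition 3

Decomposition 1: common = {A, B, F}, closure = {A, B, F} → lossy.
Decomposition 2: common = {A, F}, closure = {A, B, F} → lossy.
Decomposition 3: common = {A, D, E}, closure = {A, B, D, E} → lossless.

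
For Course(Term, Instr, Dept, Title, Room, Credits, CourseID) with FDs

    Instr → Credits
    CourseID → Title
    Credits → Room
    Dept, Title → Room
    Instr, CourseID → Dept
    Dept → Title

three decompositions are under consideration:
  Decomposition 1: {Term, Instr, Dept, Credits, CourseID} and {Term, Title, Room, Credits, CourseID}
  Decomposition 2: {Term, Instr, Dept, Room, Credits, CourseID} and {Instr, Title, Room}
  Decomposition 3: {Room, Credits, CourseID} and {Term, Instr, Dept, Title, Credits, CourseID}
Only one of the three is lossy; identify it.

Decomposition 1: common = {Term, Credits, CourseID}, closure = {Term, Title, Room, Credits, CourseID} → lossless.
Decomposition 2: common = {Instr, Room}, closure = {Instr, Room, Credits} → lossy.
Decomposition 3: common = {Credits, CourseID}, closure = {Title, Room, Credits, CourseID} → lossless.

Decomposition 2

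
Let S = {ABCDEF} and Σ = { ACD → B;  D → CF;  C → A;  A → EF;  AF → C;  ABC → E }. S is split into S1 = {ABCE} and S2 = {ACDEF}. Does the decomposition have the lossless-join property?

Common attributes: S1 ∩ S2 = {ACE}.
Closure of {ACE}: A → EF applies, adding F. So (ACE)⁺ = {ACEF}.
The closure contains neither all of S1 = {ABCE} nor all of S2 = {ACDEF}, so the common attributes are not a superkey of either fragment. The join is lossy.

No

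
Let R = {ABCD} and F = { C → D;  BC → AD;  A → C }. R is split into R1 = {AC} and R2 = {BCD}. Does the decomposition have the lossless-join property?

No

Common attributes: R1 ∩ R2 = {C}.
Closure of {C}: C → D applies, adding D. So (C)⁺ = {CD}.
The closure contains neither all of R1 = {AC} nor all of R2 = {BCD}, so the common attributes are not a superkey of either fragment. The join is lossy.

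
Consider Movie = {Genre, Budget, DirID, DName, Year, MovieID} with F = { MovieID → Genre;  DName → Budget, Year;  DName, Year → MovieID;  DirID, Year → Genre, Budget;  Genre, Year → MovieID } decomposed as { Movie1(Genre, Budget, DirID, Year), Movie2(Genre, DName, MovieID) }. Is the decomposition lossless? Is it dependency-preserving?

lossy and not dependency-preserving

Lossless test: (Genre)⁺ = {Genre}, which is a superkey of neither fragment — lossy.
Dependency preservation: the restricted closure of {DName} across the fragments never reaches {Budget, Year}, so DName → Budget, Year cannot be enforced without a join — not preserved.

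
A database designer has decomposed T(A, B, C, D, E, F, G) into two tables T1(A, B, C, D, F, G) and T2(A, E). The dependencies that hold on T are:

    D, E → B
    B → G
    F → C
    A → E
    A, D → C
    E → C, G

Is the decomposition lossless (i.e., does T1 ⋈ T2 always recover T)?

Yes

Common attributes: T1 ∩ T2 = {A}.
Closure of {A}: A → E applies, adding E; E → C, G applies, adding C, G. So (A)⁺ = {A, C, E, G}.
This closure contains every attribute of T2, so T1 ∩ T2 → T2. The join is lossless.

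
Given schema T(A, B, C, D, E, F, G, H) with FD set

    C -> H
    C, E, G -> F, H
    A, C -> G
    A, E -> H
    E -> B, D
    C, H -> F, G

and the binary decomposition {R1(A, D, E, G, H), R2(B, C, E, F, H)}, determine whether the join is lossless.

No

Common attributes: R1 ∩ R2 = {E, H}.
Closure of {E, H}: E → B, D applies, adding B, D. So (E, H)⁺ = {B, D, E, H}.
The closure contains neither all of R1 = {A, D, E, G, H} nor all of R2 = {B, C, E, F, H}, so the common attributes are not a superkey of either fragment. The join is lossy.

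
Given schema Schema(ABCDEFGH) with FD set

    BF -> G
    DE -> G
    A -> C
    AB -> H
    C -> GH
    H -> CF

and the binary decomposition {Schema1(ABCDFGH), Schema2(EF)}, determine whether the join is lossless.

Common attributes: Schema1 ∩ Schema2 = {F}.
No dependency enlarges {F}, so (F)⁺ = {F}.
The closure contains neither all of Schema1 = {ABCDFGH} nor all of Schema2 = {EF}, so the common attributes are not a superkey of either fragment. The join is lossy.

No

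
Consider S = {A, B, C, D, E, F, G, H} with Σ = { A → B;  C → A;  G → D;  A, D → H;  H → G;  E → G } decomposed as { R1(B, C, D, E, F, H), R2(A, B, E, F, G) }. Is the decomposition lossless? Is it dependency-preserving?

lossy and not dependency-preserving

Lossless test: (B, E, F)⁺ = {B, D, E, F, G}, which is a superkey of neither fragment — lossy.
Dependency preservation: the restricted closure of {C} across the fragments never reaches {A}, so C → A cannot be enforced without a join — not preserved.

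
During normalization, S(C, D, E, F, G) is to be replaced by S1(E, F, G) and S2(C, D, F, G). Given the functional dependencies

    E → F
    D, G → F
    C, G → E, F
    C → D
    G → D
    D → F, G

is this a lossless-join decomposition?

No

Common attributes: S1 ∩ S2 = {F, G}.
Closure of {F, G}: G → D applies, adding D. So (F, G)⁺ = {D, F, G}.
The closure contains neither all of S1 = {E, F, G} nor all of S2 = {C, D, F, G}, so the common attributes are not a superkey of either fragment. The join is lossy.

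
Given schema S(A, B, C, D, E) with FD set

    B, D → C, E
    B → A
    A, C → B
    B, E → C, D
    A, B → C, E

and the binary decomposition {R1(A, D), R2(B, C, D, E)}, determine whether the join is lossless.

Common attributes: R1 ∩ R2 = {D}.
No dependency enlarges {D}, so (D)⁺ = {D}.
The closure contains neither all of R1 = {A, D} nor all of R2 = {B, C, D, E}, so the common attributes are not a superkey of either fragment. The join is lossy.

No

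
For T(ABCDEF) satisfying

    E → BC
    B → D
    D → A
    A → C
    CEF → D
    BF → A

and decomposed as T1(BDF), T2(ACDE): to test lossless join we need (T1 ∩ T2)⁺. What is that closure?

T1 ∩ T2 = {D}.
D → A applies, adding A
A → C applies, adding C
Closure: {ACD}.

ACD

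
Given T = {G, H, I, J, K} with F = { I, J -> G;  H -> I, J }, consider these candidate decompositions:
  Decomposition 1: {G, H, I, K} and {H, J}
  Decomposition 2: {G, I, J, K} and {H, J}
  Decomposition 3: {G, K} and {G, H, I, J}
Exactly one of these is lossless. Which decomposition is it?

Decomposition 1

Decomposition 1: common = {H}, closure = {G, H, I, J} → lossless.
Decomposition 2: common = {J}, closure = {J} → lossy.
Decomposition 3: common = {G}, closure = {G} → lossy.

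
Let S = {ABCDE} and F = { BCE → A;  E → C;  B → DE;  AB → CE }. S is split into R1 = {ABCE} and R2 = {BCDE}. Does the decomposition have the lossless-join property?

Yes

Common attributes: R1 ∩ R2 = {BCE}.
Closure of {BCE}: BCE → A applies, adding A; B → DE applies, adding D. So (BCE)⁺ = {ABCDE}.
This closure contains every attribute of R1, so R1 ∩ R2 → R1. The join is lossless.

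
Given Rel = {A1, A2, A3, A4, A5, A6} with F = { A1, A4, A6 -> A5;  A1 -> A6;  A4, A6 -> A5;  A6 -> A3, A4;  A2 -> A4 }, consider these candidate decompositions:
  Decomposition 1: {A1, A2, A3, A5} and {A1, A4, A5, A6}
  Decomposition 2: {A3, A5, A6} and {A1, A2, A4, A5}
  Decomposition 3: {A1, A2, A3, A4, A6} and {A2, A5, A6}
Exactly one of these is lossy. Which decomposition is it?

Decomposition 2

Decomposition 1: common = {A1, A5}, closure = {A1, A3, A4, A5, A6} → lossless.
Decomposition 2: common = {A5}, closure = {A5} → lossy.
Decomposition 3: common = {A2, A6}, closure = {A2, A3, A4, A5, A6} → lossless.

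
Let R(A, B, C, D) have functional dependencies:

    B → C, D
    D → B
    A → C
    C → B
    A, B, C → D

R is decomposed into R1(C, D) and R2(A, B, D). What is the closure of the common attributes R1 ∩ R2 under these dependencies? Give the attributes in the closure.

R1 ∩ R2 = {D}.
D → B applies, adding B
B → C, D applies, adding C
Closure: {B, C, D}.

B, C, D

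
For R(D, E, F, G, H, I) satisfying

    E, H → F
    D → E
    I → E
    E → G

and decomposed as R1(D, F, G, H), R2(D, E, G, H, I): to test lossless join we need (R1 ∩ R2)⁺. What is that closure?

R1 ∩ R2 = {D, G, H}.
D → E applies, adding E
E, H → F applies, adding F
Closure: {D, E, F, G, H}.

D, E, F, G, H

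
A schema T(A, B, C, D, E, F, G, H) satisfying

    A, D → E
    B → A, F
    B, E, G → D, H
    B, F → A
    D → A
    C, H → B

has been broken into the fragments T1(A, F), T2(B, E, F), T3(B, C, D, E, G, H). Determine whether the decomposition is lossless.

Chase test. Columns are A, B, C, D, E, F, G, H; row i has aⱼ where attribute j ∈ Ti, else bᵢⱼ.
Initial tableau (one row per fragment):
  row 1: a1 b12 b13 b14 b15 a6 b17 b18
  row 2: b21 a2 b23 b24 a5 a6 b27 b28
  row 3: b31 a2 a3 a4 a5 b36 a7 a8
Rows 2 and 3 agree on B; apply B→A, F and equate their A, F entries.
No row becomes fully distinguished — the join is lossy.

No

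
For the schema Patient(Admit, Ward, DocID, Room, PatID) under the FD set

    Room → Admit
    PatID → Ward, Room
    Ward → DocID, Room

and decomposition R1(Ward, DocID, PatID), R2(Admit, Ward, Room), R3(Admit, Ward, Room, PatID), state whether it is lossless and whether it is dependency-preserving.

lossless and dependency-preserving

Lossless test (chase): Rows 1 and 3 agree on PatID; apply PatID→Ward, Room and equate their Ward, Room entries. Rows 1 and 2 agree on Ward; apply Ward→DocID, Room and equate their DocID, Room entries. Rows 1 and 3 agree on Ward; apply Ward→DocID, Room and equate their DocID, Room entries. Rows 1 and 2 agree on Room; apply Room→Admit and equate their Admit entries. Row 1 is now all distinguished symbols — the join is lossless.
Dependency preservation: Ward → DocID, Room is not contained in any single fragment, but the restricted closure of its left-hand side across the fragments still reaches the right-hand side; the remaining FDs each lie inside some fragment. All dependencies are preserved.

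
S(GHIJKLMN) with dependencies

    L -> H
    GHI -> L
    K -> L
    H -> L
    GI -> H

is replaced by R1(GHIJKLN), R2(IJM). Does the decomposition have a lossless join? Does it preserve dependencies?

Lossless test: (IJ)⁺ = {IJ}, which is a superkey of neither fragment — lossy.
Dependency preservation: every FD's attributes lie within a single fragment, so each can be enforced locally — preserved.

lossy but dependency-preserving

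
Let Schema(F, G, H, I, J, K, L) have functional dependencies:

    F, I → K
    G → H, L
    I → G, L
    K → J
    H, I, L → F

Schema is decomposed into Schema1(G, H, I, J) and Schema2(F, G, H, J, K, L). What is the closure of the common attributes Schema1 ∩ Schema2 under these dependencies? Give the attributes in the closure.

G, H, J, L

Schema1 ∩ Schema2 = {G, H, J}.
G → H, L applies, adding L
Closure: {G, H, J, L}.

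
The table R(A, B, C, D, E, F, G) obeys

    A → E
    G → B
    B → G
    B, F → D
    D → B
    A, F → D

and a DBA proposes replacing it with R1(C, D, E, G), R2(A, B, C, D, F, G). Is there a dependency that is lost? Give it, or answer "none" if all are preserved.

Check A → E: no single fragment contains all of {A, E}, and the restricted closure of {A} across the fragments never reaches {E}.
G → B is preserved.
B → G is preserved.
B, F → D is preserved.
D → B is preserved.
A, F → D is preserved.

A → E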